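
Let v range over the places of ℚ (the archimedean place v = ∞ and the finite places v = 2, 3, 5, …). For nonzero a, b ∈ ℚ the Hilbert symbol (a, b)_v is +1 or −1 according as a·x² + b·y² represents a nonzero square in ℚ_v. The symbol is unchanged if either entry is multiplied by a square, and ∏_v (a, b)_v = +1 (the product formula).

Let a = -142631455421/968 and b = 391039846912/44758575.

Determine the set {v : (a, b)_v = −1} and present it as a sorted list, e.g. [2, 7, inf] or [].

[2, 31]

(a, b) ≡ (-703018, 10166) mod (ℚ^×)²; places V = {2, 3, 5, 7, 11, 13, 17, 23, 29, 31, ∞}.
(a,b)_7: α=4, u≡5; β=0, v≡1 (mod 7); (5|7)=-1, (1|7)=+1; sign (−1)^0·-1^0·+1^4 = +1.
(a,b)_3: α=0, u≡2; β=-4, v≡2 (mod 3); (2|3)=-1, (2|3)=-1; sign (−1)^0·-1^-4·-1^0 = +1.
(a,b)_∞: sgn(-703018)=−, sgn(10166)=+, so +1.
(a,b)_31: α=1, u≡10; β=-2, v≡24 (mod 31); (10|31)=+1, (24|31)=-1; sign (−1)^0·+1^-2·-1^1 = -1.
(a,b)_2: α=-3, β=9; u≡3, v≡3 (mod 8); ε(u)ε(v)=1·1, αω(v)=-3·1, βω(u)=9·1; sum ≡ 1  ⇒  -1.
(a,b)_11: α=-2, u≡5; β=2, v≡2 (mod 11); (5|11)=+1, (2|11)=-1; sign (−1)^0·+1^2·-1^-2 = +1.
(a,b)_5: α=0, u≡3; β=-2, v≡4 (mod 5); (3|5)=-1, (4|5)=+1; sign (−1)^0·-1^-2·+1^0 = +1.
(a,b)_29: α=1, u≡8; β=0, v≡1 (mod 29); (8|29)=-1, (1|29)=+1; sign (−1)^0·-1^0·+1^1 = +1.
(a,b)_17: α=1, u≡14; β=1, v≡3 (mod 17); (14|17)=-1, (3|17)=-1; sign (−1)^0·-1^1·-1^1 = +1.
(a,b)_23: α=1, u≡18; β=-1, v≡21 (mod 23); (18|23)=+1, (21|23)=-1; sign (−1)^1·+1^-1·-1^1 = +1.
(a,b)_13: α=2, u≡10; β=5, v≡7 (mod 13); (10|13)=+1, (7|13)=-1; sign (−1)^0·+1^5·-1^2 = +1.
Ram(-703018, 10166) = {2, 31}; no ℚ_2-point on the conic.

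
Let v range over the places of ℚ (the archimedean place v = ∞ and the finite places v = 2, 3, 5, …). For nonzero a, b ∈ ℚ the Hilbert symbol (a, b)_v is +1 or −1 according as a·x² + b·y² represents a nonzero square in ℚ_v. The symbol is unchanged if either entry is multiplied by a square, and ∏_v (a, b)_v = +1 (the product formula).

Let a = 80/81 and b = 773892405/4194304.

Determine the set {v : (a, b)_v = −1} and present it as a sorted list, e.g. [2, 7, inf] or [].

Mod squares: a ≡ 5, b ≡ 5. Check v ∈ {∞, 2, 3, 5, 11, 13, 29}.
v=3: a=3^-4·(≡2), b=3^2·(≡2) mod 3; (2|3)=-1, (2|3)=-1; (−1)^{-4·2·1}·(-1)^2·(-1)^-4 = +1.
v=∞: 5 > 0 and 5 > 0  ⇒  (a,b)_∞ = +1.
v=5: a=5^1·(≡1), b=5^1·(≡4) mod 5; (1|5)=+1, (4|5)=+1; (−1)^{1·1·2}·(+1)^1·(+1)^1 = +1.
v=13: a=13^0·(≡5), b=13^2·(≡6) mod 13; (5|13)=-1, (6|13)=-1; (−1)^{0·2·6}·(-1)^2·(-1)^0 = +1.
v=29: a=29^0·(≡6), b=29^2·(≡7) mod 29; (6|29)=+1, (7|29)=+1; (−1)^{0·2·14}·(+1)^2·(+1)^0 = +1.
v=11: a=11^0·(≡9), b=11^2·(≡5) mod 11; (9|11)=+1, (5|11)=+1; (−1)^{0·2·5}·(+1)^2·(+1)^0 = +1.
v=2: v_2(a)=4, v_2(b)=-22; units ≡ 5, 5 (mod 8); ε·ε+αω+βω = 0·0+4·1+-22·1 ≡ 0  ⇒  (a,b)_2 = +1.
Ram(a, b) = ∅: the form 5·x² + 5·y² − z² is isotropic over every ℚ_v, so by Hasse–Minkowski it is isotropic over ℚ.

[]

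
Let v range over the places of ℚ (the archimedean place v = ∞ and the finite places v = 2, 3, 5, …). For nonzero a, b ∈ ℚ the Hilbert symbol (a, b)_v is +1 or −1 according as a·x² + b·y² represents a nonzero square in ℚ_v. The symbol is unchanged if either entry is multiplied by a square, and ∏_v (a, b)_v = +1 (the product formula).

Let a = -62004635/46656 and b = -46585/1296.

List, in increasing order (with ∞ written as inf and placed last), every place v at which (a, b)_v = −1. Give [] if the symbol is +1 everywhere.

(a, b) ≡ (-35, -385) mod (ℚ^×)²; places V = {2, 3, 5, 7, 11, ∞}.
(a,b)_∞: sgn(-35)=−, sgn(-385)=−, so -1.
(a,b)_3: α=-6, u≡1; β=-4, v≡2 (mod 3); (1|3)=+1, (2|3)=-1; sign (−1)^0·+1^-4·-1^-6 = +1.
(a,b)_7: α=1, u≡2; β=1, v≡2 (mod 7); (2|7)=+1, (2|7)=+1; sign (−1)^1·+1^1·+1^1 = -1.
(a,b)_5: α=1, u≡3; β=1, v≡3 (mod 5); (3|5)=-1, (3|5)=-1; sign (−1)^0·-1^1·-1^1 = +1.
(a,b)_11: α=6, u≡4; β=3, v≡1 (mod 11); (4|11)=+1, (1|11)=+1; sign (−1)^0·+1^3·+1^6 = +1.
(a,b)_2: α=-6, β=-4; u≡5, v≡7 (mod 8); ε(u)ε(v)=0·1, αω(v)=-6·0, βω(u)=-4·1; sum ≡ 0  ⇒  +1.
Ram(-35, -385) = {7, ∞}; no ℚ_7-point on the conic.

[7, inf]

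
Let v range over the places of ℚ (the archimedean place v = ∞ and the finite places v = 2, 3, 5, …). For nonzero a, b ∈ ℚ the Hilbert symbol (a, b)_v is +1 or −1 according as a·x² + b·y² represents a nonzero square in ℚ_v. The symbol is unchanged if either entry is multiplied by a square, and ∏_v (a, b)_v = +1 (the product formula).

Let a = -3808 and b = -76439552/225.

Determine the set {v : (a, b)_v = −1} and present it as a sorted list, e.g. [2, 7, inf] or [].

Mod squares: a ≡ -238, b ≡ -18662. Check v ∈ {∞, 2, 3, 5, 7, 17, 31, 43}.
v=∞: -238 < 0 and -18662 < 0  ⇒  (a,b)_∞ = -1.
v=3: a=3^0·(≡2), b=3^-2·(≡1) mod 3; (2|3)=-1, (1|3)=+1; (−1)^{0·-2·1}·(-1)^-2·(+1)^0 = +1.
v=5: a=5^0·(≡2), b=5^-2·(≡2) mod 5; (2|5)=-1, (2|5)=-1; (−1)^{0·-2·2}·(-1)^-2·(-1)^0 = +1.
v=17: a=17^1·(≡14), b=17^0·(≡16) mod 17; (14|17)=-1, (16|17)=+1; (−1)^{1·0·8}·(-1)^0·(+1)^1 = +1.
v=31: a=31^0·(≡5), b=31^1·(≡9) mod 31; (5|31)=+1, (9|31)=+1; (−1)^{0·1·15}·(+1)^1·(+1)^0 = +1.
v=7: a=7^1·(≡2), b=7^1·(≡1) mod 7; (2|7)=+1, (1|7)=+1; (−1)^{1·1·3}·(+1)^1·(+1)^1 = -1.
v=2: v_2(a)=5, v_2(b)=13; units ≡ 1, 5 (mod 8); ε·ε+αω+βω = 0·0+5·1+13·0 ≡ 1  ⇒  (a,b)_2 = -1.
v=43: a=43^0·(≡19), b=43^1·(≡30) mod 43; (19|43)=-1, (30|43)=-1; (−1)^{0·1·21}·(-1)^1·(-1)^0 = -1.
Ram(-238, -18662) = {2, 7, 43, ∞}; no ℚ_2-point on the conic.

[2, 7, 43, inf]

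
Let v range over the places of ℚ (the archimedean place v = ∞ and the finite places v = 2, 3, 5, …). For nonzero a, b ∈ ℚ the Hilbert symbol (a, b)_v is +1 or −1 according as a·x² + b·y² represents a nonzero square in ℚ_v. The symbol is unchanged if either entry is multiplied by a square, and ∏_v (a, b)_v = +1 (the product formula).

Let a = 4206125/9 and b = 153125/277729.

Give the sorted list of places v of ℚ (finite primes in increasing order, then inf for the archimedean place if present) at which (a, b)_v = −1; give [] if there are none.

Mod squares: a ≡ 168245, b ≡ 5. Check v ∈ {∞, 2, 3, 5, 7, 11, 17, 19, 23, 31}.
v=17: a=17^0·(≡4), b=17^-2·(≡12) mod 17; (4|17)=+1, (12|17)=-1; (−1)^{0·-2·8}·(+1)^-2·(-1)^0 = +1.
v=23: a=23^1·(≡13), b=23^0·(≡15) mod 23; (13|23)=+1, (15|23)=-1; (−1)^{1·0·11}·(+1)^0·(-1)^1 = -1.
v=∞: 168245 > 0 and 5 > 0  ⇒  (a,b)_∞ = +1.
v=3: a=3^-2·(≡2), b=3^0·(≡2) mod 3; (2|3)=-1, (2|3)=-1; (−1)^{-2·0·1}·(-1)^0·(-1)^-2 = +1.
v=7: a=7^1·(≡1), b=7^2·(≡6) mod 7; (1|7)=+1, (6|7)=-1; (−1)^{1·2·3}·(+1)^2·(-1)^1 = -1.
v=19: a=19^1·(≡7), b=19^0·(≡7) mod 19; (7|19)=+1, (7|19)=+1; (−1)^{1·0·9}·(+1)^0·(+1)^1 = +1.
v=11: a=11^1·(≡9), b=11^0·(≡5) mod 11; (9|11)=+1, (5|11)=+1; (−1)^{1·0·5}·(+1)^0·(+1)^1 = +1.
v=2: v_2(a)=0, v_2(b)=0; units ≡ 5, 5 (mod 8); ε·ε+αω+βω = 0·0+0·1+0·1 ≡ 0  ⇒  (a,b)_2 = +1.
v=5: a=5^3·(≡1), b=5^5·(≡1) mod 5; (1|5)=+1, (1|5)=+1; (−1)^{3·5·2}·(+1)^5·(+1)^3 = +1.
v=31: a=31^0·(≡5), b=31^-2·(≡14) mod 31; (5|31)=+1, (14|31)=+1; (−1)^{0·-2·15}·(+1)^-2·(+1)^0 = +1.
|Ram(168245, 5)| = 2, even; anisotropic at {7, 23}.

[7, 23]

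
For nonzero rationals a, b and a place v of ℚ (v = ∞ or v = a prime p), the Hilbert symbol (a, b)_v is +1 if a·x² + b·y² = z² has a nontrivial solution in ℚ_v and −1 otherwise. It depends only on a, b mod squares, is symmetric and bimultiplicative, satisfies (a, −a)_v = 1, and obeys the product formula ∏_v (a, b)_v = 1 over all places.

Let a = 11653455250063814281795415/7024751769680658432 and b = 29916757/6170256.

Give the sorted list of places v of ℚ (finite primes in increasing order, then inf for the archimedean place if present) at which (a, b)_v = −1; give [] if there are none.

[5, 11]

(a, b) ≡ (2805, 13) mod (ℚ^×)²; places V = {2, 3, 5, 11, 13, 17, 19, 23, 31, 37, 41, 43, ∞}.
(a,b)_31: α=-2, u≡15; β=0, v≡11 (mod 31); (15|31)=-1, (11|31)=-1; sign (−1)^0·-1^0·-1^-2 = +1.
(a,b)_19: α=2, u≡8; β=0, v≡10 (mod 19); (8|19)=-1, (10|19)=-1; sign (−1)^0·-1^0·-1^2 = +1.
(a,b)_11: α=1, u≡2; β=0, v≡6 (mod 11); (2|11)=-1, (6|11)=-1; sign (−1)^0·-1^0·-1^1 = -1.
(a,b)_37: α=2, u≡34; β=2, v≡32 (mod 37); (34|37)=+1, (32|37)=-1; sign (−1)^0·+1^2·-1^2 = +1.
(a,b)_∞: sgn(2805)=+, sgn(13)=+, so +1.
(a,b)_17: α=1, u≡10; β=0, v≡1 (mod 17); (10|17)=-1, (1|17)=+1; sign (−1)^0·-1^0·+1^1 = +1.
(a,b)_13: α=6, u≡10; β=1, v≡3 (mod 13); (10|13)=+1, (3|13)=+1; sign (−1)^0·+1^1·+1^6 = +1.
(a,b)_3: α=-13, u≡2; β=-6, v≡1 (mod 3); (2|3)=-1, (1|3)=+1; sign (−1)^0·-1^-6·+1^-13 = +1.
(a,b)_41: α=4, u≡34; β=2, v≡22 (mod 41); (34|41)=-1, (22|41)=-1; sign (−1)^0·-1^2·-1^4 = +1.
(a,b)_5: α=1, u≡4; β=0, v≡2 (mod 5); (4|5)=+1, (2|5)=-1; sign (−1)^0·+1^0·-1^1 = -1.
(a,b)_2: α=-14, β=-4; u≡5, v≡5 (mod 8); ε(u)ε(v)=0·0, αω(v)=-14·1, βω(u)=-4·1; sum ≡ 0  ⇒  +1.
(a,b)_23: α=-4, u≡20; β=-2, v≡12 (mod 23); (20|23)=-1, (12|23)=+1; sign (−1)^0·-1^-2·+1^-4 = +1.
(a,b)_43: α=2, u≡41; β=0, v≡17 (mod 43); (41|43)=+1, (17|43)=+1; sign (−1)^0·+1^0·+1^2 = +1.
(2805, 13 / ℚ) ramifies at {5, 11}: a division algebra.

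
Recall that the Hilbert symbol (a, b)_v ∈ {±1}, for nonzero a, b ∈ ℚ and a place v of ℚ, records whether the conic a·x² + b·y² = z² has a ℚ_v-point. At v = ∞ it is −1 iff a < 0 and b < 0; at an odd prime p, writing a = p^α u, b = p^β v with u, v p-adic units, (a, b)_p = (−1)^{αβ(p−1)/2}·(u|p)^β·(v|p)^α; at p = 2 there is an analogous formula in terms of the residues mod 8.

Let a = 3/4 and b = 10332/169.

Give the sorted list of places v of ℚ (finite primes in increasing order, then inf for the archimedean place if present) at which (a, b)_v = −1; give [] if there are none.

Mod squares: a ≡ 3, b ≡ 287. Check v ∈ {∞, 2, 3, 7, 13, 41}.
v=7: a=7^0·(≡6), b=7^1·(≡6) mod 7; (6|7)=-1, (6|7)=-1; (−1)^{0·1·3}·(-1)^1·(-1)^0 = -1.
v=3: a=3^1·(≡1), b=3^2·(≡2) mod 3; (1|3)=+1, (2|3)=-1; (−1)^{1·2·1}·(+1)^2·(-1)^1 = -1.
v=∞: 3 > 0 and 287 > 0  ⇒  (a,b)_∞ = +1.
v=2: v_2(a)=-2, v_2(b)=2; units ≡ 3, 7 (mod 8); ε·ε+αω+βω = 1·1+-2·0+2·1 ≡ 1  ⇒  (a,b)_2 = -1.
v=41: a=41^0·(≡11), b=41^1·(≡34) mod 41; (11|41)=-1, (34|41)=-1; (−1)^{0·1·20}·(-1)^1·(-1)^0 = -1.
v=13: a=13^0·(≡4), b=13^-2·(≡10) mod 13; (4|13)=+1, (10|13)=+1; (−1)^{0·-2·6}·(+1)^-2·(+1)^0 = +1.
(3, 287 / ℚ) ramifies at {2, 3, 7, 41}: a division algebra.

[2, 3, 7, 41]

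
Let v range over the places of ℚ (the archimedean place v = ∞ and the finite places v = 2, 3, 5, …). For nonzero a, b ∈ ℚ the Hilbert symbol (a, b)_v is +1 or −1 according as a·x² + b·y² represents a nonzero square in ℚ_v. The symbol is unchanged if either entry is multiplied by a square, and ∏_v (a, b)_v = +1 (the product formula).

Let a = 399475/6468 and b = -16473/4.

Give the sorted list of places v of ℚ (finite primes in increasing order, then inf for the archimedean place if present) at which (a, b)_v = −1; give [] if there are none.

(a, b) ≡ (627, -57) mod (ℚ^×)²; places V = {2, 3, 5, 7, 11, 17, 19, 29, ∞}.
(a,b)_5: α=2, u≡3; β=0, v≡3 (mod 5); (3|5)=-1, (3|5)=-1; sign (−1)^0·-1^0·-1^2 = +1.
(a,b)_11: α=-1, u≡2; β=0, v≡4 (mod 11); (2|11)=-1, (4|11)=+1; sign (−1)^0·-1^0·+1^-1 = +1.
(a,b)_2: α=-2, β=-2; u≡3, v≡7 (mod 8); ε(u)ε(v)=1·1, αω(v)=-2·0, βω(u)=-2·1; sum ≡ 1  ⇒  -1.
(a,b)_7: α=-2, u≡1; β=0, v≡3 (mod 7); (1|7)=+1, (3|7)=-1; sign (−1)^0·+1^0·-1^-2 = +1.
(a,b)_17: α=0, u≡16; β=2, v≡7 (mod 17); (16|17)=+1, (7|17)=-1; sign (−1)^0·+1^2·-1^0 = +1.
(a,b)_19: α=1, u≡18; β=1, v≡16 (mod 19); (18|19)=-1, (16|19)=+1; sign (−1)^1·-1^1·+1^1 = +1.
(a,b)_∞: sgn(627)=+, sgn(-57)=−, so +1.
(a,b)_29: α=2, u≡11; β=0, v≡7 (mod 29); (11|29)=-1, (7|29)=+1; sign (−1)^0·-1^0·+1^2 = +1.
(a,b)_3: α=-1, u≡2; β=1, v≡2 (mod 3); (2|3)=-1, (2|3)=-1; sign (−1)^1·-1^1·-1^-1 = -1.
Ram(627, -57) = {2, 3}; no ℚ_2-point on the conic.

[2, 3]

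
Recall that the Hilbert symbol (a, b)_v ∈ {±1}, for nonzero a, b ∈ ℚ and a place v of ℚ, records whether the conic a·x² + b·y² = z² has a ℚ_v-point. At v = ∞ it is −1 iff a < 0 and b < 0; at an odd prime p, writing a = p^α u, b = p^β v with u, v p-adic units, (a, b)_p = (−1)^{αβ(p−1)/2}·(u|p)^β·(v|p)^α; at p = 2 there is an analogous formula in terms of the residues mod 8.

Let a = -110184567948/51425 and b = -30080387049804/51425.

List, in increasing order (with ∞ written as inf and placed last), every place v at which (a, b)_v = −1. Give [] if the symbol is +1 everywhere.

(a, b) ≡ (-51, -1547) mod (ℚ^×)²; places V = {2, 3, 5, 7, 11, 13, 17, ∞}.
(a,b)_7: α=2, u≡6; β=3, v≡3 (mod 7); (6|7)=-1, (3|7)=-1; sign (−1)^0·-1^3·-1^2 = -1.
(a,b)_3: α=9, u≡1; β=10, v≡1 (mod 3); (1|3)=+1, (1|3)=+1; sign (−1)^0·+1^10·+1^9 = +1.
(a,b)_17: α=-1, u≡7; β=-1, v≡7 (mod 17); (7|17)=-1, (7|17)=-1; sign (−1)^0·-1^-1·-1^-1 = +1.
(a,b)_5: α=-2, u≡1; β=-2, v≡3 (mod 5); (1|5)=+1, (3|5)=-1; sign (−1)^0·+1^-2·-1^-2 = +1.
(a,b)_2: α=2, β=2; u≡5, v≡5 (mod 8); ε(u)ε(v)=0·0, αω(v)=2·1, βω(u)=2·1; sum ≡ 0  ⇒  +1.
(a,b)_11: α=-2, u≡1; β=-2, v≡9 (mod 11); (1|11)=+1, (9|11)=+1; sign (−1)^0·+1^-2·+1^-2 = +1.
(a,b)_∞: sgn(-51)=−, sgn(-1547)=−, so -1.
(a,b)_13: α=4, u≡9; β=5, v≡7 (mod 13); (9|13)=+1, (7|13)=-1; sign (−1)^0·+1^5·-1^4 = +1.
|Ram(-51, -1547)| = 2, even; anisotropic at {7, ∞}.

[7, inf]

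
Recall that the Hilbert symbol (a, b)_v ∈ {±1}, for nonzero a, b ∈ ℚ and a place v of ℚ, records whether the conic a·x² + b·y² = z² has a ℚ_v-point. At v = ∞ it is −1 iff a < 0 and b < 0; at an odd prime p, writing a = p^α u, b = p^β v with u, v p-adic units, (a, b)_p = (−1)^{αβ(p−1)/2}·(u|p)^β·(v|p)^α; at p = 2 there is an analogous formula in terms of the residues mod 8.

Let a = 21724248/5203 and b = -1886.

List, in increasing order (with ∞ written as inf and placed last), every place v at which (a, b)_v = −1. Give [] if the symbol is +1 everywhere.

Mod squares: a ≡ 97266, b ≡ -1886. Check v ∈ {∞, 2, 3, 7, 11, 13, 23, 29, 41, 43}.
v=11: a=11^-2·(≡4), b=11^0·(≡6) mod 11; (4|11)=+1, (6|11)=-1; (−1)^{-2·0·5}·(+1)^0·(-1)^-2 = +1.
v=29: a=29^1·(≡18), b=29^0·(≡28) mod 29; (18|29)=-1, (28|29)=+1; (−1)^{1·0·14}·(-1)^0·(+1)^1 = +1.
v=2: v_2(a)=3, v_2(b)=1; units ≡ 1, 1 (mod 8); ε·ε+αω+βω = 0·0+3·0+1·0 ≡ 0  ⇒  (a,b)_2 = +1.
v=41: a=41^0·(≡3), b=41^1·(≡36) mod 41; (3|41)=-1, (36|41)=+1; (−1)^{0·1·20}·(-1)^1·(+1)^0 = -1.
v=∞: 97266 > 0 and -1886 < 0  ⇒  (a,b)_∞ = +1.
v=3: a=3^1·(≡1), b=3^0·(≡1) mod 3; (1|3)=+1, (1|3)=+1; (−1)^{1·0·1}·(+1)^0·(+1)^1 = +1.
v=7: a=7^4·(≡2), b=7^0·(≡4) mod 7; (2|7)=+1, (4|7)=+1; (−1)^{4·0·3}·(+1)^0·(+1)^4 = +1.
v=13: a=13^1·(≡8), b=13^0·(≡12) mod 13; (8|13)=-1, (12|13)=+1; (−1)^{1·0·6}·(-1)^0·(+1)^1 = +1.
v=23: a=23^0·(≡7), b=23^1·(≡10) mod 23; (7|23)=-1, (10|23)=-1; (−1)^{0·1·11}·(-1)^1·(-1)^0 = -1.
v=43: a=43^-1·(≡5), b=43^0·(≡6) mod 43; (5|43)=-1, (6|43)=+1; (−1)^{-1·0·21}·(-1)^0·(+1)^-1 = +1.
|Ram(97266, -1886)| = 2, even; anisotropic at {23, 41}.

[23, 41]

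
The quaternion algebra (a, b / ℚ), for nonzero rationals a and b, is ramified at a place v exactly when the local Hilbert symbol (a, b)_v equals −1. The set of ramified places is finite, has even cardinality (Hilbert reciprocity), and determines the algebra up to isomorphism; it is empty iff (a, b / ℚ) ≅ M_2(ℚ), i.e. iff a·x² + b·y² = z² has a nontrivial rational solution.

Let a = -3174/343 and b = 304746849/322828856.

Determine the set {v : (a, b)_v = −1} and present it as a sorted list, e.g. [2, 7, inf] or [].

Mod squares: a ≡ -42, b ≡ 14. Check v ∈ {∞, 2, 3, 7, 11, 23}.
v=2: v_2(a)=1, v_2(b)=-3; units ≡ 3, 7 (mod 8); ε·ε+αω+βω = 1·1+1·0+-3·1 ≡ 0  ⇒  (a,b)_2 = +1.
v=23: a=23^2·(≡3), b=23^4·(≡20) mod 23; (3|23)=+1, (20|23)=-1; (−1)^{2·4·11}·(+1)^4·(-1)^2 = +1.
v=3: a=3^1·(≡1), b=3^2·(≡2) mod 3; (1|3)=+1, (2|3)=-1; (−1)^{1·2·1}·(+1)^2·(-1)^1 = -1.
v=7: a=7^-3·(≡4), b=7^-9·(≡1) mod 7; (4|7)=+1, (1|7)=+1; (−1)^{-3·-9·3}·(+1)^-9·(+1)^-3 = -1.
v=11: a=11^0·(≡8), b=11^2·(≡1) mod 11; (8|11)=-1, (1|11)=+1; (−1)^{0·2·5}·(-1)^2·(+1)^0 = +1.
v=∞: -42 < 0 and 14 > 0  ⇒  (a,b)_∞ = +1.
Ram(-42, 14) = {3, 7}; no ℚ_3-point on the conic.

[3, 7]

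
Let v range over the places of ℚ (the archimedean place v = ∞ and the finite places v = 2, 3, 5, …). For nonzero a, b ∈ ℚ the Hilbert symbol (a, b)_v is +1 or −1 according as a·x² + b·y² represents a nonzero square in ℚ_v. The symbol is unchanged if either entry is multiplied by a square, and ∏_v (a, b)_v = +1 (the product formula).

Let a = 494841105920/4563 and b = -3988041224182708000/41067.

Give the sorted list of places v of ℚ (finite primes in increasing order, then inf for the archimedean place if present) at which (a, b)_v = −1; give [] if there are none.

(a, b) ≡ (49290, -254233433190) mod (ℚ^×)²; places V = {2, 3, 5, 7, 11, 13, 19, 23, 29, 31, 37, 53, ∞}.
(a,b)_19: α=0, u≡4; β=1, v≡10 (mod 19); (4|19)=+1, (10|19)=-1; sign (−1)^0·+1^1·-1^0 = +1.
(a,b)_53: α=1, u≡43; β=1, v≡4 (mod 53); (43|53)=+1, (4|53)=+1; sign (−1)^0·+1^1·+1^1 = +1.
(a,b)_5: α=1, u≡3; β=3, v≡3 (mod 5); (3|5)=-1, (3|5)=-1; sign (−1)^0·-1^3·-1^1 = +1.
(a,b)_7: α=6, u≡3; β=6, v≡5 (mod 7); (3|7)=-1, (5|7)=-1; sign (−1)^0·-1^6·-1^6 = +1.
(a,b)_3: α=-3, u≡2; β=-5, v≡2 (mod 3); (2|3)=-1, (2|3)=-1; sign (−1)^1·-1^-5·-1^-3 = -1.
(a,b)_31: α=1, u≡16; β=1, v≡15 (mod 31); (16|31)=+1, (15|31)=-1; sign (−1)^1·+1^1·-1^1 = +1.
(a,b)_∞: sgn(49290)=+, sgn(-254233433190)=−, so +1.
(a,b)_11: α=0, u≡2; β=1, v≡9 (mod 11); (2|11)=-1, (9|11)=+1; sign (−1)^0·-1^1·+1^0 = -1.
(a,b)_23: α=0, u≡3; β=1, v≡16 (mod 23); (3|23)=+1, (16|23)=+1; sign (−1)^0·+1^1·+1^0 = +1.
(a,b)_13: α=-2, u≡5; β=-2, v≡12 (mod 13); (5|13)=-1, (12|13)=+1; sign (−1)^0·-1^-2·+1^-2 = +1.
(a,b)_2: α=9, β=5; u≡5, v≡5 (mod 8); ε(u)ε(v)=0·0, αω(v)=9·1, βω(u)=5·1; sum ≡ 0  ⇒  +1.
(a,b)_29: α=0, u≡3; β=1, v≡5 (mod 29); (3|29)=-1, (5|29)=+1; sign (−1)^0·-1^1·+1^0 = -1.
(a,b)_37: α=0, u≡24; β=1, v≡11 (mod 37); (24|37)=-1, (11|37)=+1; sign (−1)^0·-1^1·+1^0 = -1.
Ram(49290, -254233433190) = {3, 11, 29, 37}; no ℚ_3-point on the conic.

[3, 11, 29, 37]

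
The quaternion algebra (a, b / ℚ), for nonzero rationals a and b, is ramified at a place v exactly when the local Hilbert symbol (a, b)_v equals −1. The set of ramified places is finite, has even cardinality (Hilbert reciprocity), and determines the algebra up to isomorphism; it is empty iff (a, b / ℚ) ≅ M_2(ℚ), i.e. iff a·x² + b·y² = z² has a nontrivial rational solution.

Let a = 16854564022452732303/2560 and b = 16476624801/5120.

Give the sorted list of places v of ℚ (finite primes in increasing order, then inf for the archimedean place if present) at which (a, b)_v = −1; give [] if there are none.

Mod squares: a ≡ 397670, b ≡ 8645. Check v ∈ {∞, 2, 3, 5, 7, 13, 19, 23}.
v=23: a=23^1·(≡11), b=23^0·(≡17) mod 23; (11|23)=-1, (17|23)=-1; (−1)^{1·0·11}·(-1)^0·(-1)^1 = -1.
v=7: a=7^7·(≡3), b=7^7·(≡5) mod 7; (3|7)=-1, (5|7)=-1; (−1)^{7·7·3}·(-1)^7·(-1)^7 = -1.
v=5: a=5^-1·(≡4), b=5^-1·(≡4) mod 5; (4|5)=+1, (4|5)=+1; (−1)^{-1·-1·2}·(+1)^-1·(+1)^-1 = +1.
v=3: a=3^10·(≡2), b=3^4·(≡2) mod 3; (2|3)=-1, (2|3)=-1; (−1)^{10·4·1}·(-1)^4·(-1)^10 = +1.
v=2: v_2(a)=-9, v_2(b)=-10; units ≡ 3, 5 (mod 8); ε·ε+αω+βω = 1·0+-9·1+-10·1 ≡ 1  ⇒  (a,b)_2 = -1.
v=∞: 397670 > 0 and 8645 > 0  ⇒  (a,b)_∞ = +1.
v=13: a=13^3·(≡3), b=13^1·(≡11) mod 13; (3|13)=+1, (11|13)=-1; (−1)^{3·1·6}·(+1)^1·(-1)^3 = -1.
v=19: a=19^3·(≡4), b=19^1·(≡2) mod 19; (4|19)=+1, (2|19)=-1; (−1)^{3·1·9}·(+1)^1·(-1)^3 = +1.
Ram(397670, 8645) = {2, 7, 13, 23}; no ℚ_2-point on the conic.

[2, 7, 13, 23]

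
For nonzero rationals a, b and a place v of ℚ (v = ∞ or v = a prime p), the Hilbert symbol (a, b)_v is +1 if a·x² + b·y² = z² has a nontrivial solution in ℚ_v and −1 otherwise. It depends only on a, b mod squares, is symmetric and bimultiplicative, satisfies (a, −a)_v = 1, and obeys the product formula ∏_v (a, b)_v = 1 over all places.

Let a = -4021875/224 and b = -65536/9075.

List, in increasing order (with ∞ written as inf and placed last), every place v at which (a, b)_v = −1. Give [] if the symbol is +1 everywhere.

Mod squares: a ≡ -10010, b ≡ -3. Check v ∈ {∞, 2, 3, 5, 7, 11, 13}.
v=5: a=5^5·(≡2), b=5^-2·(≡3) mod 5; (2|5)=-1, (3|5)=-1; (−1)^{5·-2·2}·(-1)^-2·(-1)^5 = -1.
v=∞: -10010 < 0 and -3 < 0  ⇒  (a,b)_∞ = -1.
v=7: a=7^-1·(≡6), b=7^0·(≡4) mod 7; (6|7)=-1, (4|7)=+1; (−1)^{-1·0·3}·(-1)^0·(+1)^-1 = +1.
v=13: a=13^1·(≡4), b=13^0·(≡10) mod 13; (4|13)=+1, (10|13)=+1; (−1)^{1·0·6}·(+1)^0·(+1)^1 = +1.
v=2: v_2(a)=-5, v_2(b)=16; units ≡ 3, 5 (mod 8); ε·ε+αω+βω = 1·0+-5·1+16·1 ≡ 1  ⇒  (a,b)_2 = -1.
v=11: a=11^1·(≡1), b=11^-2·(≡10) mod 11; (1|11)=+1, (10|11)=-1; (−1)^{1·-2·5}·(+1)^-2·(-1)^1 = -1.
v=3: a=3^2·(≡1), b=3^-1·(≡2) mod 3; (1|3)=+1, (2|3)=-1; (−1)^{2·-1·1}·(+1)^-1·(-1)^2 = +1.
|Ram(-10010, -3)| = 4, even; anisotropic at {2, 5, 11, ∞}.

[2, 5, 11, inf]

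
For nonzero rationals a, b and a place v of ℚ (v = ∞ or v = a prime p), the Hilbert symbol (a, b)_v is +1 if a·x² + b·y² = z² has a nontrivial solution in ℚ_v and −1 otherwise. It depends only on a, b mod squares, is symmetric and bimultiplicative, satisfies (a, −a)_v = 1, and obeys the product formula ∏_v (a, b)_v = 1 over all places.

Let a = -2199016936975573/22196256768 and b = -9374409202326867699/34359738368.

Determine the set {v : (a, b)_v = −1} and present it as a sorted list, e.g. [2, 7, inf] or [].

[3, inf]

Mod squares: a ≡ -111, b ≡ -6438. Check v ∈ {∞, 2, 3, 7, 11, 13, 29, 37}.
v=37: a=37^1·(≡34), b=37^1·(≡28) mod 37; (34|37)=+1, (28|37)=+1; (−1)^{1·1·18}·(+1)^1·(+1)^1 = +1.
v=3: a=3^-3·(≡2), b=3^1·(≡2) mod 3; (2|3)=-1, (2|3)=-1; (−1)^{-3·1·1}·(-1)^1·(-1)^-3 = -1.
v=29: a=29^2·(≡5), b=29^3·(≡10) mod 29; (5|29)=+1, (10|29)=-1; (−1)^{2·3·14}·(+1)^3·(-1)^2 = +1.
v=7: a=7^-2·(≡1), b=7^2·(≡1) mod 7; (1|7)=+1, (1|7)=+1; (−1)^{-2·2·3}·(+1)^2·(+1)^-2 = +1.
v=11: a=11^4·(≡10), b=11^4·(≡2) mod 11; (10|11)=-1, (2|11)=-1; (−1)^{4·4·5}·(-1)^4·(-1)^4 = +1.
v=∞: -111 < 0 and -6438 < 0  ⇒  (a,b)_∞ = -1.
v=13: a=13^6·(≡8), b=13^6·(≡9) mod 13; (8|13)=-1, (9|13)=+1; (−1)^{6·6·6}·(-1)^6·(+1)^6 = +1.
v=2: v_2(a)=-24, v_2(b)=-35; units ≡ 1, 5 (mod 8); ε·ε+αω+βω = 0·0+-24·1+-35·0 ≡ 0  ⇒  (a,b)_2 = +1.
(-111, -6438 / ℚ) ramifies at {3, ∞}: a division algebra.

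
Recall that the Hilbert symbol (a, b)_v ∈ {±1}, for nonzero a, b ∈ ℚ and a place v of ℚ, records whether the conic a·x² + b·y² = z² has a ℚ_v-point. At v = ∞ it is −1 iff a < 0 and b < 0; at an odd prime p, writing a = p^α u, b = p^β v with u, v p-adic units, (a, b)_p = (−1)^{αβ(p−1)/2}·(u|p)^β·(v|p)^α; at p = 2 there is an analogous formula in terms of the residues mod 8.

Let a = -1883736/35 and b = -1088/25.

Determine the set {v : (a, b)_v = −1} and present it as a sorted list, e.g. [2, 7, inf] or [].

(a, b) ≡ (-22610, -17) mod (ℚ^×)²; places V = {2, 3, 5, 7, 17, 19, ∞}.
(a,b)_5: α=-1, u≡2; β=-2, v≡2 (mod 5); (2|5)=-1, (2|5)=-1; sign (−1)^0·-1^-2·-1^-1 = -1.
(a,b)_19: α=1, u≡7; β=0, v≡15 (mod 19); (7|19)=+1, (15|19)=-1; sign (−1)^0·+1^0·-1^1 = -1.
(a,b)_17: α=1, u≡15; β=1, v≡9 (mod 17); (15|17)=+1, (9|17)=+1; sign (−1)^0·+1^1·+1^1 = +1.
(a,b)_∞: sgn(-22610)=−, sgn(-17)=−, so -1.
(a,b)_3: α=6, u≡1; β=0, v≡1 (mod 3); (1|3)=+1, (1|3)=+1; sign (−1)^0·+1^0·+1^6 = +1.
(a,b)_2: α=3, β=6; u≡7, v≡7 (mod 8); ε(u)ε(v)=1·1, αω(v)=3·0, βω(u)=6·0; sum ≡ 1  ⇒  -1.
(a,b)_7: α=-1, u≡4; β=0, v≡1 (mod 7); (4|7)=+1, (1|7)=+1; sign (−1)^0·+1^0·+1^-1 = +1.
(-22610, -17 / ℚ) ramifies at {2, 5, 19, ∞}: a division algebra.

[2, 5, 19, inf]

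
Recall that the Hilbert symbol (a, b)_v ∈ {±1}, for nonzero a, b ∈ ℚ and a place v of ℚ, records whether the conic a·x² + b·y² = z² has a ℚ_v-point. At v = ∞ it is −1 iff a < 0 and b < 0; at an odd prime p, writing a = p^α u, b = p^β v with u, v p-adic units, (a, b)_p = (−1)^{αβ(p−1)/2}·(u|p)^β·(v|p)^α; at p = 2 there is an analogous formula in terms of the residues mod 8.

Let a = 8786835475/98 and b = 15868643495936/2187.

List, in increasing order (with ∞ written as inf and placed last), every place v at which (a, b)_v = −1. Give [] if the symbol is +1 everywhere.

[2, 3, 7, 19]

(a, b) ≡ (38, 6783) mod (ℚ^×)²; places V = {2, 3, 5, 7, 11, 17, 19, 23, ∞}.
(a,b)_7: α=-2, u≡6; β=3, v≡6 (mod 7); (6|7)=-1, (6|7)=-1; sign (−1)^0·-1^3·-1^-2 = -1.
(a,b)_23: α=2, u≡11; β=0, v≡5 (mod 23); (11|23)=-1, (5|23)=-1; sign (−1)^0·-1^0·-1^2 = +1.
(a,b)_5: α=2, u≡3; β=0, v≡3 (mod 5); (3|5)=-1, (3|5)=-1; sign (−1)^0·-1^0·-1^2 = +1.
(a,b)_2: α=-1, β=12; u≡3, v≡7 (mod 8); ε(u)ε(v)=1·1, αω(v)=-1·0, βω(u)=12·1; sum ≡ 1  ⇒  -1.
(a,b)_11: α=2, u≡5; β=2, v≡7 (mod 11); (5|11)=+1, (7|11)=-1; sign (−1)^0·+1^2·-1^2 = +1.
(a,b)_17: α=2, u≡1; β=3, v≡2 (mod 17); (1|17)=+1, (2|17)=+1; sign (−1)^0·+1^3·+1^2 = +1.
(a,b)_19: α=1, u≡3; β=1, v≡15 (mod 19); (3|19)=-1, (15|19)=-1; sign (−1)^1·-1^1·-1^1 = -1.
(a,b)_3: α=0, u≡2; β=-7, v≡2 (mod 3); (2|3)=-1, (2|3)=-1; sign (−1)^0·-1^-7·-1^0 = -1.
(a,b)_∞: sgn(38)=+, sgn(6783)=+, so +1.
|Ram(38, 6783)| = 4, even; anisotropic at {2, 3, 7, 19}.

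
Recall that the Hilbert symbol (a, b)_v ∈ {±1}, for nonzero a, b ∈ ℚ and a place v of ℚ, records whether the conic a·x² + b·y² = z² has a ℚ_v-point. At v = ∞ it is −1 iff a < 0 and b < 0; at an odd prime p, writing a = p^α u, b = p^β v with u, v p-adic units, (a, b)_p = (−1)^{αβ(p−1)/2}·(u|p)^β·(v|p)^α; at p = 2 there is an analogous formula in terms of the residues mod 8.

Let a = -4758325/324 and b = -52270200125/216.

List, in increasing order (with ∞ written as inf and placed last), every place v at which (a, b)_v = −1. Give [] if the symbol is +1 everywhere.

Mod squares: a ≡ -13, b ≡ -30. Check v ∈ {∞, 2, 3, 5, 11, 13}.
v=11: a=11^4·(≡1), b=11^4·(≡5) mod 11; (1|11)=+1, (5|11)=+1; (−1)^{4·4·5}·(+1)^4·(+1)^4 = +1.
v=3: a=3^-4·(≡2), b=3^-3·(≡2) mod 3; (2|3)=-1, (2|3)=-1; (−1)^{-4·-3·1}·(-1)^-3·(-1)^-4 = -1.
v=13: a=13^1·(≡10), b=13^4·(≡10) mod 13; (10|13)=+1, (10|13)=+1; (−1)^{1·4·6}·(+1)^4·(+1)^1 = +1.
v=5: a=5^2·(≡3), b=5^3·(≡4) mod 5; (3|5)=-1, (4|5)=+1; (−1)^{2·3·2}·(-1)^3·(+1)^2 = -1.
v=2: v_2(a)=-2, v_2(b)=-3; units ≡ 3, 1 (mod 8); ε·ε+αω+βω = 1·0+-2·0+-3·1 ≡ 1  ⇒  (a,b)_2 = -1.
v=∞: -13 < 0 and -30 < 0  ⇒  (a,b)_∞ = -1.
Ram(-13, -30) = {2, 3, 5, ∞}; no ℚ_2-point on the conic.

[2, 3, 5, inf]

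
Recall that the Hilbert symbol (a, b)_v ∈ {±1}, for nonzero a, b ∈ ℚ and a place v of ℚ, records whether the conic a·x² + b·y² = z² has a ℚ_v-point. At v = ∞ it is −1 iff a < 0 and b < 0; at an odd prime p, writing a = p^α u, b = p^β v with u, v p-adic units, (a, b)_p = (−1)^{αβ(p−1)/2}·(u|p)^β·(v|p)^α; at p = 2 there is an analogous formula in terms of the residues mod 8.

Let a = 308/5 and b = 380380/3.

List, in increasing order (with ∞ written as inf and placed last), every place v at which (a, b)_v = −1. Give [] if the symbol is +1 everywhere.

Mod squares: a ≡ 385, b ≡ 285285. Check v ∈ {∞, 2, 3, 5, 7, 11, 13, 19}.
v=3: a=3^0·(≡1), b=3^-1·(≡1) mod 3; (1|3)=+1, (1|3)=+1; (−1)^{0·-1·1}·(+1)^-1·(+1)^0 = +1.
v=5: a=5^-1·(≡3), b=5^1·(≡2) mod 5; (3|5)=-1, (2|5)=-1; (−1)^{-1·1·2}·(-1)^1·(-1)^-1 = +1.
v=13: a=13^0·(≡7), b=13^1·(≡12) mod 13; (7|13)=-1, (12|13)=+1; (−1)^{0·1·6}·(-1)^1·(+1)^0 = -1.
v=∞: 385 > 0 and 285285 > 0  ⇒  (a,b)_∞ = +1.
v=2: v_2(a)=2, v_2(b)=2; units ≡ 1, 5 (mod 8); ε·ε+αω+βω = 0·0+2·1+2·0 ≡ 0  ⇒  (a,b)_2 = +1.
v=7: a=7^1·(≡6), b=7^1·(≡2) mod 7; (6|7)=-1, (2|7)=+1; (−1)^{1·1·3}·(-1)^1·(+1)^1 = +1.
v=11: a=11^1·(≡10), b=11^1·(≡6) mod 11; (10|11)=-1, (6|11)=-1; (−1)^{1·1·5}·(-1)^1·(-1)^1 = -1.
v=19: a=19^0·(≡16), b=19^1·(≡17) mod 19; (16|19)=+1, (17|19)=+1; (−1)^{0·1·9}·(+1)^1·(+1)^0 = +1.
|Ram(385, 285285)| = 2, even; anisotropic at {11, 13}.

[11, 13]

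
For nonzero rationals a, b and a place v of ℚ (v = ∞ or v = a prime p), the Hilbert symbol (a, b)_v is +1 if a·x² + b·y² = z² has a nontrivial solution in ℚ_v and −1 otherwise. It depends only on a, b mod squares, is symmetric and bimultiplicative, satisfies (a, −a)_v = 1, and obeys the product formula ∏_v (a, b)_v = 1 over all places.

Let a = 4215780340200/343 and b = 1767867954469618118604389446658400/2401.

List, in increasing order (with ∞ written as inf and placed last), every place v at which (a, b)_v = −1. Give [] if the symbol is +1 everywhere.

[2, 7, 11, 31]

Mod squares: a ≡ 201894, b ≡ 168454. Check v ∈ {∞, 2, 3, 5, 7, 11, 13, 19, 23, 31}.
v=3: a=3^3·(≡2), b=3^16·(≡1) mod 3; (2|3)=-1, (1|3)=+1; (−1)^{3·16·1}·(-1)^16·(+1)^3 = +1.
v=2: v_2(a)=3, v_2(b)=5; units ≡ 3, 3 (mod 8); ε·ε+αω+βω = 1·1+3·1+5·1 ≡ 1  ⇒  (a,b)_2 = -1.
v=23: a=23^1·(≡7), b=23^2·(≡18) mod 23; (7|23)=-1, (18|23)=+1; (−1)^{1·2·11}·(-1)^2·(+1)^1 = +1.
v=5: a=5^2·(≡1), b=5^2·(≡1) mod 5; (1|5)=+1, (1|5)=+1; (−1)^{2·2·2}·(+1)^2·(+1)^2 = +1.
v=∞: 201894 > 0 and 168454 > 0  ⇒  (a,b)_∞ = +1.
v=7: a=7^-3·(≡2), b=7^-4·(≡6) mod 7; (2|7)=+1, (6|7)=-1; (−1)^{-3·-4·3}·(+1)^-4·(-1)^-3 = -1.
v=13: a=13^2·(≡3), b=13^5·(≡1) mod 13; (3|13)=+1, (1|13)=+1; (−1)^{2·5·6}·(+1)^5·(+1)^2 = +1.
v=31: a=31^2·(≡22), b=31^5·(≡10) mod 31; (22|31)=-1, (10|31)=+1; (−1)^{2·5·15}·(-1)^5·(+1)^2 = -1.
v=19: a=19^1·(≡4), b=19^3·(≡2) mod 19; (4|19)=+1, (2|19)=-1; (−1)^{1·3·9}·(+1)^3·(-1)^1 = +1.
v=11: a=11^1·(≡2), b=11^3·(≡7) mod 11; (2|11)=-1, (7|11)=-1; (−1)^{1·3·5}·(-1)^3·(-1)^1 = -1.
Ram(201894, 168454) = {2, 7, 11, 31}; no ℚ_2-point on the conic.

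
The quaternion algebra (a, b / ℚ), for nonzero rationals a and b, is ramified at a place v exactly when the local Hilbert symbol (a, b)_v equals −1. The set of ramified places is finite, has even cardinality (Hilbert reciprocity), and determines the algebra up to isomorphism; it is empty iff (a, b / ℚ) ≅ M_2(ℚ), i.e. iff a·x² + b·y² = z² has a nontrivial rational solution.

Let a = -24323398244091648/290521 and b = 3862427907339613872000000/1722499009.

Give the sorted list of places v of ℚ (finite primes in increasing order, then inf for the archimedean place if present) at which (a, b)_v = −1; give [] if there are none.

Mod squares: a ≡ -247, b ≡ 403. Check v ∈ {∞, 2, 3, 5, 7, 11, 13, 19, 31}.
v=3: a=3^8·(≡2), b=3^14·(≡1) mod 3; (2|3)=-1, (1|3)=+1; (−1)^{8·14·1}·(-1)^14·(+1)^8 = +1.
v=31: a=31^2·(≡8), b=31^3·(≡15) mod 31; (8|31)=+1, (15|31)=-1; (−1)^{2·3·15}·(+1)^3·(-1)^2 = +1.
v=2: v_2(a)=8, v_2(b)=10; units ≡ 1, 3 (mod 8); ε·ε+αω+βω = 0·1+8·1+10·0 ≡ 0  ⇒  (a,b)_2 = +1.
v=5: a=5^0·(≡2), b=5^6·(≡2) mod 5; (2|5)=-1, (2|5)=-1; (−1)^{0·6·2}·(-1)^6·(-1)^0 = +1.
v=7: a=7^-4·(≡6), b=7^-6·(≡2) mod 7; (6|7)=-1, (2|7)=+1; (−1)^{-4·-6·3}·(-1)^-6·(+1)^-4 = +1.
v=13: a=13^3·(≡5), b=13^1·(≡2) mod 13; (5|13)=-1, (2|13)=-1; (−1)^{3·1·6}·(-1)^1·(-1)^3 = +1.
v=11: a=11^-2·(≡8), b=11^-4·(≡10) mod 11; (8|11)=-1, (10|11)=-1; (−1)^{-2·-4·5}·(-1)^-4·(-1)^-2 = +1.
v=∞: -247 < 0 and 403 > 0  ⇒  (a,b)_∞ = +1.
v=19: a=19^3·(≡17), b=19^4·(≡4) mod 19; (17|19)=+1, (4|19)=+1; (−1)^{3·4·9}·(+1)^4·(+1)^3 = +1.
Ram(a, b) = ∅: the form -247·x² + 403·y² − z² is isotropic over every ℚ_v, so by Hasse–Minkowski it is isotropic over ℚ.

[]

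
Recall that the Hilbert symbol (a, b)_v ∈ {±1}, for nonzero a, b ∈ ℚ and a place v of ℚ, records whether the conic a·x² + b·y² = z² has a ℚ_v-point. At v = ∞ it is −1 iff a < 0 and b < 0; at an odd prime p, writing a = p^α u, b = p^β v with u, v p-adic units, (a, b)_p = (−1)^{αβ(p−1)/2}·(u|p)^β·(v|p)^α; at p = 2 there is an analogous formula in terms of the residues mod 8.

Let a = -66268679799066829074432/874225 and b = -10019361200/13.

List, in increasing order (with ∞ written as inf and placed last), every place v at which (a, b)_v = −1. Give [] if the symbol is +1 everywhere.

Mod squares: a ≡ -43, b ≡ -176111. Check v ∈ {∞, 2, 3, 5, 11, 13, 17, 19, 23, 31, 43}.
v=17: a=17^-2·(≡8), b=17^0·(≡1) mod 17; (8|17)=+1, (1|17)=+1; (−1)^{-2·0·8}·(+1)^0·(+1)^-2 = +1.
v=19: a=19^2·(≡12), b=19^1·(≡10) mod 19; (12|19)=-1, (10|19)=-1; (−1)^{2·1·9}·(-1)^1·(-1)^2 = -1.
v=11: a=11^-2·(≡1), b=11^0·(≡10) mod 11; (1|11)=+1, (10|11)=-1; (−1)^{-2·0·5}·(+1)^0·(-1)^-2 = +1.
v=3: a=3^8·(≡2), b=3^0·(≡1) mod 3; (2|3)=-1, (1|3)=+1; (−1)^{8·0·1}·(-1)^0·(+1)^8 = +1.
v=43: a=43^3·(≡39), b=43^2·(≡41) mod 43; (39|43)=-1, (41|43)=+1; (−1)^{3·2·21}·(-1)^2·(+1)^3 = +1.
v=5: a=5^-2·(≡2), b=5^2·(≡4) mod 5; (2|5)=-1, (4|5)=+1; (−1)^{-2·2·2}·(-1)^2·(+1)^-2 = +1.
v=∞: -43 < 0 and -176111 < 0  ⇒  (a,b)_∞ = -1.
v=2: v_2(a)=12, v_2(b)=4; units ≡ 5, 1 (mod 8); ε·ε+αω+βω = 0·0+12·0+4·1 ≡ 0  ⇒  (a,b)_2 = +1.
v=31: a=31^2·(≡14), b=31^1·(≡21) mod 31; (14|31)=+1, (21|31)=-1; (−1)^{2·1·15}·(+1)^1·(-1)^2 = +1.
v=23: a=23^2·(≡3), b=23^1·(≡3) mod 23; (3|23)=+1, (3|23)=+1; (−1)^{2·1·11}·(+1)^1·(+1)^2 = +1.
v=13: a=13^2·(≡9), b=13^-1·(≡9) mod 13; (9|13)=+1, (9|13)=+1; (−1)^{2·-1·6}·(+1)^-1·(+1)^2 = +1.
Ram(-43, -176111) = {19, ∞}; no ℚ_19-point on the conic.

[19, inf]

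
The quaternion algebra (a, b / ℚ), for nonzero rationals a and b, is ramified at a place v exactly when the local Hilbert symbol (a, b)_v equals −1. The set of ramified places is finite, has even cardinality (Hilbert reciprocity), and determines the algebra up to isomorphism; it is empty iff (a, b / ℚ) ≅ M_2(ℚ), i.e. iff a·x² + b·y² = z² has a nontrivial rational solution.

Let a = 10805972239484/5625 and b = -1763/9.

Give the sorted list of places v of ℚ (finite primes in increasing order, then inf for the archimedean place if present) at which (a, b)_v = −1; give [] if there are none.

[17, 43]

Mod squares: a ≡ 869159, b ≡ -1763. Check v ∈ {∞, 2, 3, 5, 17, 29, 41, 43}.
v=5: a=5^-4·(≡1), b=5^0·(≡3) mod 5; (1|5)=+1, (3|5)=-1; (−1)^{-4·0·2}·(+1)^0·(-1)^-4 = +1.
v=∞: 869159 > 0 and -1763 < 0  ⇒  (a,b)_∞ = +1.
v=43: a=43^3·(≡37), b=43^1·(≡5) mod 43; (37|43)=-1, (5|43)=-1; (−1)^{3·1·21}·(-1)^1·(-1)^3 = -1.
v=29: a=29^1·(≡14), b=29^0·(≡20) mod 29; (14|29)=-1, (20|29)=+1; (−1)^{1·0·14}·(-1)^0·(+1)^1 = +1.
v=3: a=3^-2·(≡2), b=3^-2·(≡1) mod 3; (2|3)=-1, (1|3)=+1; (−1)^{-2·-2·1}·(-1)^-2·(+1)^-2 = +1.
v=41: a=41^3·(≡4), b=41^1·(≡18) mod 41; (4|41)=+1, (18|41)=+1; (−1)^{3·1·20}·(+1)^1·(+1)^3 = +1.
v=17: a=17^1·(≡8), b=17^0·(≡10) mod 17; (8|17)=+1, (10|17)=-1; (−1)^{1·0·8}·(+1)^0·(-1)^1 = -1.
v=2: v_2(a)=2, v_2(b)=0; units ≡ 7, 5 (mod 8); ε·ε+αω+βω = 1·0+2·1+0·0 ≡ 0  ⇒  (a,b)_2 = +1.
Ram(869159, -1763) = {17, 43}; no ℚ_17-point on the conic.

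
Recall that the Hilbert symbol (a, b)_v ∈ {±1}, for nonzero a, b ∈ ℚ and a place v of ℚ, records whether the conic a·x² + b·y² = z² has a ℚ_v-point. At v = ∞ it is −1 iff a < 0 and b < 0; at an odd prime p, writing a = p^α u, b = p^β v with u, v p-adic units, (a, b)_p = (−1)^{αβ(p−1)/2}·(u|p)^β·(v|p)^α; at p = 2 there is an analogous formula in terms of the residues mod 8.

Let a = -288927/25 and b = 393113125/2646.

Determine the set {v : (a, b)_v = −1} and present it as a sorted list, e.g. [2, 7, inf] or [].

[3, 29]

(a, b) ≡ (-3567, 7134) mod (ℚ^×)²; places V = {2, 3, 5, 7, 23, 29, 41, ∞}.
(a,b)_41: α=1, u≡33; β=1, v≡33 (mod 41); (33|41)=+1, (33|41)=+1; sign (−1)^0·+1^1·+1^1 = +1.
(a,b)_5: α=-2, u≡3; β=4, v≡1 (mod 5); (3|5)=-1, (1|5)=+1; sign (−1)^0·-1^4·+1^-2 = +1.
(a,b)_2: α=0, β=-1; u≡1, v≡7 (mod 8); ε(u)ε(v)=0·1, αω(v)=0·0, βω(u)=-1·0; sum ≡ 0  ⇒  +1.
(a,b)_23: α=0, u≡11; β=2, v≡18 (mod 23); (11|23)=-1, (18|23)=+1; sign (−1)^0·-1^2·+1^0 = +1.
(a,b)_3: α=5, u≡2; β=-3, v≡2 (mod 3); (2|3)=-1, (2|3)=-1; sign (−1)^1·-1^-3·-1^5 = -1.
(a,b)_7: α=0, u≡3; β=-2, v≡4 (mod 7); (3|7)=-1, (4|7)=+1; sign (−1)^0·-1^-2·+1^0 = +1.
(a,b)_∞: sgn(-3567)=−, sgn(7134)=+, so +1.
(a,b)_29: α=1, u≡4; β=1, v≡18 (mod 29); (4|29)=+1, (18|29)=-1; sign (−1)^0·+1^1·-1^1 = -1.
|Ram(-3567, 7134)| = 2, even; anisotropic at {3, 29}.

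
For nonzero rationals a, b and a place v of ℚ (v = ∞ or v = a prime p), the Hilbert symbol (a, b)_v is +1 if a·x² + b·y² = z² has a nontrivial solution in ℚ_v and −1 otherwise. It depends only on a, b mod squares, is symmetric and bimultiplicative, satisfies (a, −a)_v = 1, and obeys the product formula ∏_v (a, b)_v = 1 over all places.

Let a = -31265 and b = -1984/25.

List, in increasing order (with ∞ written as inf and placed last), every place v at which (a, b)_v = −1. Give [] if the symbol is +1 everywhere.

[37, inf]

(a, b) ≡ (-185, -31) mod (ℚ^×)²; places V = {2, 5, 13, 31, 37, ∞}.
(a,b)_13: α=2, u≡10; β=0, v≡8 (mod 13); (10|13)=+1, (8|13)=-1; sign (−1)^0·+1^0·-1^2 = +1.
(a,b)_31: α=0, u≡14; β=1, v≡21 (mod 31); (14|31)=+1, (21|31)=-1; sign (−1)^0·+1^1·-1^0 = +1.
(a,b)_37: α=1, u≡6; β=0, v≡5 (mod 37); (6|37)=-1, (5|37)=-1; sign (−1)^0·-1^0·-1^1 = -1.
(a,b)_∞: sgn(-185)=−, sgn(-31)=−, so -1.
(a,b)_5: α=1, u≡2; β=-2, v≡1 (mod 5); (2|5)=-1, (1|5)=+1; sign (−1)^0·-1^-2·+1^1 = +1.
(a,b)_2: α=0, β=6; u≡7, v≡1 (mod 8); ε(u)ε(v)=1·0, αω(v)=0·0, βω(u)=6·0; sum ≡ 0  ⇒  +1.
(-185, -31 / ℚ) ramifies at {37, ∞}: a division algebra.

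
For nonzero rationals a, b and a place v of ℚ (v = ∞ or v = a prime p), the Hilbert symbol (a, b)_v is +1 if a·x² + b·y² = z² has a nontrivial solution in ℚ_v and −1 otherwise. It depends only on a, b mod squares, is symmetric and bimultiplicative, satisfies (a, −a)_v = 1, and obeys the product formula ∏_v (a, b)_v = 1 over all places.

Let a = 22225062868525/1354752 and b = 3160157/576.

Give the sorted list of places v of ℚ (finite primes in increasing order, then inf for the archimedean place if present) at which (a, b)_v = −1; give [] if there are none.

[3, 37]

Mod squares: a ≡ 90687, b ≡ 533. Check v ∈ {∞, 2, 3, 5, 7, 11, 13, 17, 19, 29, 37, 41, 43}.
v=11: a=11^2·(≡4), b=11^2·(≡9) mod 11; (4|11)=+1, (9|11)=+1; (−1)^{2·2·5}·(+1)^2·(+1)^2 = +1.
v=5: a=5^2·(≡3), b=5^0·(≡2) mod 5; (3|5)=-1, (2|5)=-1; (−1)^{2·0·2}·(-1)^0·(-1)^2 = +1.
v=13: a=13^0·(≡4), b=13^1·(≡7) mod 13; (4|13)=+1, (7|13)=-1; (−1)^{0·1·6}·(+1)^1·(-1)^0 = +1.
v=17: a=17^2·(≡2), b=17^0·(≡12) mod 17; (2|17)=+1, (12|17)=-1; (−1)^{2·0·8}·(+1)^0·(-1)^2 = +1.
v=29: a=29^2·(≡1), b=29^0·(≡15) mod 29; (1|29)=+1, (15|29)=-1; (−1)^{2·0·14}·(+1)^0·(-1)^2 = +1.
v=41: a=41^0·(≡21), b=41^1·(≡19) mod 41; (21|41)=+1, (19|41)=-1; (−1)^{0·1·20}·(+1)^1·(-1)^0 = +1.
v=∞: 90687 > 0 and 533 > 0  ⇒  (a,b)_∞ = +1.
v=2: v_2(a)=-10, v_2(b)=-6; units ≡ 7, 5 (mod 8); ε·ε+αω+βω = 1·0+-10·1+-6·0 ≡ 0  ⇒  (a,b)_2 = +1.
v=19: a=19^1·(≡4), b=19^0·(≡16) mod 19; (4|19)=+1, (16|19)=+1; (−1)^{1·0·9}·(+1)^0·(+1)^1 = +1.
v=7: a=7^-2·(≡4), b=7^2·(≡1) mod 7; (4|7)=+1, (1|7)=+1; (−1)^{-2·2·3}·(+1)^2·(+1)^-2 = +1.
v=3: a=3^-3·(≡1), b=3^-2·(≡2) mod 3; (1|3)=+1, (2|3)=-1; (−1)^{-3·-2·1}·(+1)^-2·(-1)^-3 = -1.
v=37: a=37^1·(≡1), b=37^0·(≡17) mod 37; (1|37)=+1, (17|37)=-1; (−1)^{1·0·18}·(+1)^0·(-1)^1 = -1.
v=43: a=43^1·(≡7), b=43^0·(≡38) mod 43; (7|43)=-1, (38|43)=+1; (−1)^{1·0·21}·(-1)^0·(+1)^1 = +1.
Ram(90687, 533) = {3, 37}; no ℚ_3-point on the conic.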